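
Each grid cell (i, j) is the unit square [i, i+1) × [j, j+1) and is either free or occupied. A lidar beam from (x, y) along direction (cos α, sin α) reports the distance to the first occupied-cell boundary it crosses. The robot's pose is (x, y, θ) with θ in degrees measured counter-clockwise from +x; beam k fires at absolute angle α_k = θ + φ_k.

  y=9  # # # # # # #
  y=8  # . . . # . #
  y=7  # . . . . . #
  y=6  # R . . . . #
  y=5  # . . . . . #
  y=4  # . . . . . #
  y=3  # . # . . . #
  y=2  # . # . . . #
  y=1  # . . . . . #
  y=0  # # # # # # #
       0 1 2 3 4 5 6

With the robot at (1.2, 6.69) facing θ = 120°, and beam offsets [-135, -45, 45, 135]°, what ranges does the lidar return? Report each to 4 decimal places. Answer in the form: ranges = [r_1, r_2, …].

beam 1: φ=-135°, α=345°
  direction (0.9659, -0.2588); cell (1,6); t to first gridline: x 0.8282, y 2.6660 (then +1.0353 / +3.8637)
    (2,6) via x @ 0.8282
    (3,6) via x @ 1.8635
    (3,5) via y @ 2.6660
    (4,5) via x @ 2.8988
    (5,5) via x @ 3.9340
    (6,5) via x @ 4.9693  # hit
  → r_1 = 4.9693
beam 2: φ=-45°, α=75°
  direction (0.2588, 0.9659); cell (1,6); t to first gridline: x 3.0910, y 0.3209 (then +3.8637 / +1.0353)
    (1,7) via y @ 0.3209
    (1,8) via y @ 1.3562
    (1,9) via y @ 2.3915  # hit
  → r_2 = 2.3915
beam 3: φ=45°, α=165°
  direction (-0.9659, 0.2588); cell (1,6); t to first gridline: x 0.2071, y 1.1977 (then +1.0353 / +3.8637)
    (0,6) via x @ 0.2071  # hit
  → r_3 = 0.2071
beam 4: φ=135°, α=255°
  direction (-0.2588, -0.9659); cell (1,6); t to first gridline: x 0.7727, y 0.7143 (then +3.8637 / +1.0353)
    (1,5) via y @ 0.7143
    (0,5) via x @ 0.7727  # hit
  → r_4 = 0.7727

ranges = [4.9693, 2.3915, 0.2071, 0.7727]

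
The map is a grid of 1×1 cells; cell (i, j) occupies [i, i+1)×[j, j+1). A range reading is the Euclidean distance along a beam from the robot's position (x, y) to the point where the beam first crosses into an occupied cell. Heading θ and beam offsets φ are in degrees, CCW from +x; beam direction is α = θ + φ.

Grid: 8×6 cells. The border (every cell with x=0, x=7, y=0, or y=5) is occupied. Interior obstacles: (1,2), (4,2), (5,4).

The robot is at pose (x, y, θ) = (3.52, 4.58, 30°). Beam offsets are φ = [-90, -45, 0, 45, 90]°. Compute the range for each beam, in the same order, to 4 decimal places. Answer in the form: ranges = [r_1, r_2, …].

ranges = [1.8244, 1.5322, 0.8400, 0.4348, 0.4850]

beam 1: φ=-90°, α=300°
  cosα=0.5000 sinα=-0.8660 | (3,4) | tMaxX 0.9600 tMaxY 0.6697 | tΔX 2.0000 tΔY 1.1547
    t=0.6697 [y] (3,3)
    t=0.9600 [x] (4,3)
    t=1.8244 [y] (4,2) — stop
  → r_1 = 1.8244
beam 2: φ=-45°, α=345°
  cosα=0.9659 sinα=-0.2588 | (3,4) | tMaxX 0.4969 tMaxY 2.2409 | tΔX 1.0353 tΔY 3.8637
    t=0.4969 [x] (4,4)
    t=1.5322 [x] (5,4) — stop
  → r_2 = 1.5322
beam 3: φ=0°, α=30°
  cosα=0.8660 sinα=0.5000 | (3,4) | tMaxX 0.5543 tMaxY 0.8400 | tΔX 1.1547 tΔY 2.0000
    t=0.5543 [x] (4,4)
    t=0.8400 [y] (4,5) — stop
  → r_3 = 0.8400
beam 4: φ=45°, α=75°
  cosα=0.2588 sinα=0.9659 | (3,4) | tMaxX 1.8546 tMaxY 0.4348 | tΔX 3.8637 tΔY 1.0353
    t=0.4348 [y] (3,5) — stop
  → r_4 = 0.4348
beam 5: φ=90°, α=120°
  cosα=-0.5000 sinα=0.8660 | (3,4) | tMaxX 1.0400 tMaxY 0.4850 | tΔX 2.0000 tΔY 1.1547
    t=0.4850 [y] (3,5) — stop
  → r_5 = 0.4850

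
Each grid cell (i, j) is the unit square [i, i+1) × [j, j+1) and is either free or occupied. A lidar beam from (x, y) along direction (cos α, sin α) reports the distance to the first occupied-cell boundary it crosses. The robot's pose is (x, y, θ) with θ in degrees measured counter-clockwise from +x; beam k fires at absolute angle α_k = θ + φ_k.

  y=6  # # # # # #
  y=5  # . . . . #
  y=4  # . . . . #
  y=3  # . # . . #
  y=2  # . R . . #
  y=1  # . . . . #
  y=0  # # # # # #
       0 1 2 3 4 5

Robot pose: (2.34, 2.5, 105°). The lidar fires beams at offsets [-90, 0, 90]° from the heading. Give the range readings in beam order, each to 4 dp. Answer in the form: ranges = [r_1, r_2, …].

beam 1: φ=-90°, α=15°
  dir = (cos 15°, sin 15°) = (0.9659, 0.2588); from cell (2,2)
  next x-line at t=0.6833, next y-line at t=1.9319; Δt_x=1.0353, Δt_y=3.8637
    x: enter (3,2) at t=0.6833
    x: enter (4,2) at t=1.7186
    y: enter (4,3) at t=1.9319
    x: enter (5,3) at t=2.7538 ← occupied
  → r_1 = 2.7538
beam 2: φ=0°, α=105°
  dir = (cos 105°, sin 105°) = (-0.2588, 0.9659); from cell (2,2)
  next x-line at t=1.3137, next y-line at t=0.5176; Δt_x=3.8637, Δt_y=1.0353
    y: enter (2,3) at t=0.5176 ← occupied
  → r_2 = 0.5176
beam 3: φ=90°, α=195°
  dir = (cos 195°, sin 195°) = (-0.9659, -0.2588); from cell (2,2)
  next x-line at t=0.3520, next y-line at t=1.9319; Δt_x=1.0353, Δt_y=3.8637
    x: enter (1,2) at t=0.3520
    x: enter (0,2) at t=1.3873 ← occupied
  → r_3 = 1.3873

ranges = [2.7538, 0.5176, 1.3873]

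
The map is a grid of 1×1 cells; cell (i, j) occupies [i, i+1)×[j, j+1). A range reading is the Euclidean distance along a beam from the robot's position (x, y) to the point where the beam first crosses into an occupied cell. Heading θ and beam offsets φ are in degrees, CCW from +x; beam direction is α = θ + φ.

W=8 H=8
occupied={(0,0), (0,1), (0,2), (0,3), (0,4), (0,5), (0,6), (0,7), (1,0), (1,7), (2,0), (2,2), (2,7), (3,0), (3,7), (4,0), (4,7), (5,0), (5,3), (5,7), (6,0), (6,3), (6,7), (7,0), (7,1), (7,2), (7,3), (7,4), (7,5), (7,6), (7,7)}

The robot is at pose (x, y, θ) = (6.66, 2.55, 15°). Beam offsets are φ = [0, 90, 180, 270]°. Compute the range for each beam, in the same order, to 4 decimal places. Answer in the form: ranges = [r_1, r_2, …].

ranges = [0.3520, 0.4659, 5.8597, 1.3137]

beam 1: φ=0°, α=15°
  cosα=0.9659 sinα=0.2588 | (6,2) | tMaxX 0.3520 tMaxY 1.7387 | tΔX 1.0353 tΔY 3.8637
    t=0.3520 [x] (7,2) — stop
  → r_1 = 0.3520
beam 2: φ=90°, α=105°
  cosα=-0.2588 sinα=0.9659 | (6,2) | tMaxX 2.5500 tMaxY 0.4659 | tΔX 3.8637 tΔY 1.0353
    t=0.4659 [y] (6,3) — stop
  → r_2 = 0.4659
beam 3: φ=180°, α=195°
  cosα=-0.9659 sinα=-0.2588 | (6,2) | tMaxX 0.6833 tMaxY 2.1250 | tΔX 1.0353 tΔY 3.8637
    t=0.6833 [x] (5,2)
    t=1.7186 [x] (4,2)
    t=2.1250 [y] (4,1)
    t=2.7538 [x] (3,1)
    t=3.7891 [x] (2,1)
    t=4.8244 [x] (1,1)
    t=5.8597 [x] (0,1) — stop
  → r_3 = 5.8597
beam 4: φ=270°, α=285°
  cosα=0.2588 sinα=-0.9659 | (6,2) | tMaxX 1.3137 tMaxY 0.5694 | tΔX 3.8637 tΔY 1.0353
    t=0.5694 [y] (6,1)
    t=1.3137 [x] (7,1) — stop
  → r_4 = 1.3137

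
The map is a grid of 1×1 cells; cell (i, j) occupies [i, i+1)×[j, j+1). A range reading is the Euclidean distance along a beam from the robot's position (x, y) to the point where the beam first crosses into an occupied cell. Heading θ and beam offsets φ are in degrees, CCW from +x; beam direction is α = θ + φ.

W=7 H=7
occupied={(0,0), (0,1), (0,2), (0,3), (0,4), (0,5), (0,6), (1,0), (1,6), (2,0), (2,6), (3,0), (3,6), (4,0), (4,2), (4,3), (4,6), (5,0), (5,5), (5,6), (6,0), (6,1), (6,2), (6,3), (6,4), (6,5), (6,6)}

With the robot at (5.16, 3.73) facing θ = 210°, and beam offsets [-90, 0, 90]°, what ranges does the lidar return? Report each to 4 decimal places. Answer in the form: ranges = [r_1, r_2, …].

ranges = [2.6212, 0.1848, 1.6800]

beam 1: φ=-90°, α=120°
  cosα=-0.5000 sinα=0.8660 | (5,3) | tMaxX 0.3200 tMaxY 0.3118 | tΔX 2.0000 tΔY 1.1547
    t=0.3118 [y] (5,4)
    t=0.3200 [x] (4,4)
    t=1.4665 [y] (4,5)
    t=2.3200 [x] (3,5)
    t=2.6212 [y] (3,6) — stop
  → r_1 = 2.6212
beam 2: φ=0°, α=210°
  cosα=-0.8660 sinα=-0.5000 | (5,3) | tMaxX 0.1848 tMaxY 1.4600 | tΔX 1.1547 tΔY 2.0000
    t=0.1848 [x] (4,3) — stop
  → r_2 = 0.1848
beam 3: φ=90°, α=300°
  cosα=0.5000 sinα=-0.8660 | (5,3) | tMaxX 1.6800 tMaxY 0.8429 | tΔX 2.0000 tΔY 1.1547
    t=0.8429 [y] (5,2)
    t=1.6800 [x] (6,2) — stop
  → r_3 = 1.6800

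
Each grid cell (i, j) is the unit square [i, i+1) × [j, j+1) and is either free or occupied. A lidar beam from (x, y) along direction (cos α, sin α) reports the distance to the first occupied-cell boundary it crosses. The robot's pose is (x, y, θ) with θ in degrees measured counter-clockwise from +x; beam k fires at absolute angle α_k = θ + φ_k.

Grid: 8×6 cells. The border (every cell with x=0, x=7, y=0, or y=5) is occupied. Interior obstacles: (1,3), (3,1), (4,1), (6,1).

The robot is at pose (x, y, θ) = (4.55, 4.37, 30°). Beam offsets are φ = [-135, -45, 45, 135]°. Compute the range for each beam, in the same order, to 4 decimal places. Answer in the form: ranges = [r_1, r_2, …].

ranges = [2.4536, 2.5364, 0.6522, 2.4341]

beam 1: φ=-135°, α=255°
  dir = (cos 255°, sin 255°) = (-0.2588, -0.9659); from cell (4,4)
  next x-line at t=2.1250, next y-line at t=0.3831; Δt_x=3.8637, Δt_y=1.0353
    y: enter (4,3) at t=0.3831
    y: enter (4,2) at t=1.4183
    x: enter (3,2) at t=2.1250
    y: enter (3,1) at t=2.4536 ← occupied
  → r_1 = 2.4536
beam 2: φ=-45°, α=345°
  dir = (cos 345°, sin 345°) = (0.9659, -0.2588); from cell (4,4)
  next x-line at t=0.4659, next y-line at t=1.4296; Δt_x=1.0353, Δt_y=3.8637
    x: enter (5,4) at t=0.4659
    y: enter (5,3) at t=1.4296
    x: enter (6,3) at t=1.5012
    x: enter (7,3) at t=2.5364 ← occupied
  → r_2 = 2.5364
beam 3: φ=45°, α=75°
  dir = (cos 75°, sin 75°) = (0.2588, 0.9659); from cell (4,4)
  next x-line at t=1.7387, next y-line at t=0.6522; Δt_x=3.8637, Δt_y=1.0353
    y: enter (4,5) at t=0.6522 ← occupied
  → r_3 = 0.6522
beam 4: φ=135°, α=165°
  dir = (cos 165°, sin 165°) = (-0.9659, 0.2588); from cell (4,4)
  next x-line at t=0.5694, next y-line at t=2.4341; Δt_x=1.0353, Δt_y=3.8637
    x: enter (3,4) at t=0.5694
    x: enter (2,4) at t=1.6047
    y: enter (2,5) at t=2.4341 ← occupied
  → r_4 = 2.4341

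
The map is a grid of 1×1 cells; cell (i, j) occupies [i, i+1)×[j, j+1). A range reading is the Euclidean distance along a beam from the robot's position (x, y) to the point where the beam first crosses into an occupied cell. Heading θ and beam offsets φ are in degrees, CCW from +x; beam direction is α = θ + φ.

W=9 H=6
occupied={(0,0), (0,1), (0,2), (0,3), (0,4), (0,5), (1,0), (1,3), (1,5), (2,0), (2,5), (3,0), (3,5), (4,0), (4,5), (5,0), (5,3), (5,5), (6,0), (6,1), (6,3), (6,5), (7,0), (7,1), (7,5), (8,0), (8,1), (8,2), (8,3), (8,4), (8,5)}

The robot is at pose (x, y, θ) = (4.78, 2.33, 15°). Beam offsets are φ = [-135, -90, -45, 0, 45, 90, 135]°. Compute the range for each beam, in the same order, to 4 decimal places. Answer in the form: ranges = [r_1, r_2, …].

ranges = [1.5358, 1.3769, 1.4087, 3.3336, 0.7736, 2.7642, 3.2101]

beam 1: φ=-135°, α=240°
  d=(-0.5000,-0.8660)  start (4,2)  tX=1.5600 tY=0.3811  stride 1/|dx|=2.0000 1/|dy|=1.1547
    cross y-line → (4,1), t=0.3811
    cross y-line → (4,0), t=1.5358 (wall)
  → r_1 = 1.5358
beam 2: φ=-90°, α=285°
  d=(0.2588,-0.9659)  start (4,2)  tX=0.8500 tY=0.3416  stride 1/|dx|=3.8637 1/|dy|=1.0353
    cross y-line → (4,1), t=0.3416
    cross x-line → (5,1), t=0.8500
    cross y-line → (5,0), t=1.3769 (wall)
  → r_2 = 1.3769
beam 3: φ=-45°, α=330°
  d=(0.8660,-0.5000)  start (4,2)  tX=0.2540 tY=0.6600  stride 1/|dx|=1.1547 1/|dy|=2.0000
    cross x-line → (5,2), t=0.2540
    cross y-line → (5,1), t=0.6600
    cross x-line → (6,1), t=1.4087 (wall)
  → r_3 = 1.4087
beam 4: φ=0°, α=15°
  d=(0.9659,0.2588)  start (4,2)  tX=0.2278 tY=2.5887  stride 1/|dx|=1.0353 1/|dy|=3.8637
    cross x-line → (5,2), t=0.2278
    cross x-line → (6,2), t=1.2630
    cross x-line → (7,2), t=2.2983
    cross y-line → (7,3), t=2.5887
    cross x-line → (8,3), t=3.3336 (wall)
  → r_4 = 3.3336
beam 5: φ=45°, α=60°
  d=(0.5000,0.8660)  start (4,2)  tX=0.4400 tY=0.7736  stride 1/|dx|=2.0000 1/|dy|=1.1547
    cross x-line → (5,2), t=0.4400
    cross y-line → (5,3), t=0.7736 (wall)
  → r_5 = 0.7736
beam 6: φ=90°, α=105°
  d=(-0.2588,0.9659)  start (4,2)  tX=3.0137 tY=0.6936  stride 1/|dx|=3.8637 1/|dy|=1.0353
    cross y-line → (4,3), t=0.6936
    cross y-line → (4,4), t=1.7289
    cross y-line → (4,5), t=2.7642 (wall)
  → r_6 = 2.7642
beam 7: φ=135°, α=150°
  d=(-0.8660,0.5000)  start (4,2)  tX=0.9007 tY=1.3400  stride 1/|dx|=1.1547 1/|dy|=2.0000
    cross x-line → (3,2), t=0.9007
    cross y-line → (3,3), t=1.3400
    cross x-line → (2,3), t=2.0554
    cross x-line → (1,3), t=3.2101 (wall)
  → r_7 = 3.2101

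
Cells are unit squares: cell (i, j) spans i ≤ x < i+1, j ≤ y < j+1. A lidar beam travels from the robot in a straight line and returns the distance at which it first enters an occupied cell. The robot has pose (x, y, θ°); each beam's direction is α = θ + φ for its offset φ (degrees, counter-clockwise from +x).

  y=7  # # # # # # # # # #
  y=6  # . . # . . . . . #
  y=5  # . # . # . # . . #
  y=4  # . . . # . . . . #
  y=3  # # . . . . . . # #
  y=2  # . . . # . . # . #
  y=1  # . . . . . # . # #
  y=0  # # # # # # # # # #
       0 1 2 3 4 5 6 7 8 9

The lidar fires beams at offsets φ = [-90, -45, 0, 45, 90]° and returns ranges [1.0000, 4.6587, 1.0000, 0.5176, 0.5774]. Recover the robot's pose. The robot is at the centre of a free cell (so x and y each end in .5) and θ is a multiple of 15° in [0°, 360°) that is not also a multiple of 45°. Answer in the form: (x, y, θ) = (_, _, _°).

Enumerate (i+0.5, j+0.5, θ) over the 37 free cells and 16 admissible headings. For each, cast all 5 beams and compare to the given ranges.
  (1.5, 4.5, 195°): beam 1 = 1.9319 ≠ 1.0000 ✗
  (3.5, 5.5, 30°): beam 2 = 0.5176 ≠ 4.6587 ✗
  (2.5, 4.5, 285°): beam 1 = 1.5529 ≠ 1.0000 ✗
  (7.5, 4.5, 195°): beam 1 = 2.5882 ≠ 1.0000 ✗
  …
  (5.5, 1.5, 210°): r_1=1.0000, r_2=4.6587, r_3=1.0000, r_4=0.5176, r_5=0.5774 — all match ✓
Unique over the lattice → pose = (5.5, 1.5, 210°).

(x, y, θ) = (5.5, 1.5, 210°)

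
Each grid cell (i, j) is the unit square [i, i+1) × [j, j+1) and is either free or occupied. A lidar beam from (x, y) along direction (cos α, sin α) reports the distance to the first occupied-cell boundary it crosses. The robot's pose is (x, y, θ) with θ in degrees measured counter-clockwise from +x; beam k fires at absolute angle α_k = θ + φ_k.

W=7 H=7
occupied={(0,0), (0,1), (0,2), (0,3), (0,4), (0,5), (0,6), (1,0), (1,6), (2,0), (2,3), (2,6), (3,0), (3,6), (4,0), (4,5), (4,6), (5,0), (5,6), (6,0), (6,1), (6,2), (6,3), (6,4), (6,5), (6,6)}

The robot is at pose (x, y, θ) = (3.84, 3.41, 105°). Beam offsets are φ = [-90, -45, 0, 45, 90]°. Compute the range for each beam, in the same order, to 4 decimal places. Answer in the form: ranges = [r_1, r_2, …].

beam 1: φ=-90°, α=15°
  cosα=0.9659 sinα=0.2588 | (3,3) | tMaxX 0.1656 tMaxY 2.2796 | tΔX 1.0353 tΔY 3.8637
    t=0.1656 [x] (4,3)
    t=1.2009 [x] (5,3)
    t=2.2362 [x] (6,3) — stop
  → r_1 = 2.2362
beam 2: φ=-45°, α=60°
  cosα=0.5000 sinα=0.8660 | (3,3) | tMaxX 0.3200 tMaxY 0.6813 | tΔX 2.0000 tΔY 1.1547
    t=0.3200 [x] (4,3)
    t=0.6813 [y] (4,4)
    t=1.8360 [y] (4,5) — stop
  → r_2 = 1.8360
beam 3: φ=0°, α=105°
  cosα=-0.2588 sinα=0.9659 | (3,3) | tMaxX 3.2455 tMaxY 0.6108 | tΔX 3.8637 tΔY 1.0353
    t=0.6108 [y] (3,4)
    t=1.6461 [y] (3,5)
    t=2.6814 [y] (3,6) — stop
  → r_3 = 2.6814
beam 4: φ=45°, α=150°
  cosα=-0.8660 sinα=0.5000 | (3,3) | tMaxX 0.9699 tMaxY 1.1800 | tΔX 1.1547 tΔY 2.0000
    t=0.9699 [x] (2,3) — stop
  → r_4 = 0.9699
beam 5: φ=90°, α=195°
  cosα=-0.9659 sinα=-0.2588 | (3,3) | tMaxX 0.8696 tMaxY 1.5841 | tΔX 1.0353 tΔY 3.8637
    t=0.8696 [x] (2,3) — stop
  → r_5 = 0.8696

ranges = [2.2362, 1.8360, 2.6814, 0.9699, 0.8696]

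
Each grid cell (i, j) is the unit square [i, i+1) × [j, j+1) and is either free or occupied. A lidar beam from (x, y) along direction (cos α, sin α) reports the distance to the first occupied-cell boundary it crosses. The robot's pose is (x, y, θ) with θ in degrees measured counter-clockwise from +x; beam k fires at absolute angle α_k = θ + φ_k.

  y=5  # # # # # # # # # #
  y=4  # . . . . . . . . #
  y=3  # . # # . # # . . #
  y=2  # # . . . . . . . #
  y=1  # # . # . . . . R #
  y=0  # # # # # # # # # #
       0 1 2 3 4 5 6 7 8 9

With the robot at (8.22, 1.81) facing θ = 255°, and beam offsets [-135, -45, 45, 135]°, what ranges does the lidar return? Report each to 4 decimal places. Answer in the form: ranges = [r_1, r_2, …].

ranges = [2.4400, 1.6200, 0.9353, 0.9007]

beam 1: φ=-135°, α=120°
  dir = (cos 120°, sin 120°) = (-0.5000, 0.8660); from cell (8,1)
  next x-line at t=0.4400, next y-line at t=0.2194; Δt_x=2.0000, Δt_y=1.1547
    y: enter (8,2) at t=0.2194
    x: enter (7,2) at t=0.4400
    y: enter (7,3) at t=1.3741
    x: enter (6,3) at t=2.4400 ← occupied
  → r_1 = 2.4400
beam 2: φ=-45°, α=210°
  dir = (cos 210°, sin 210°) = (-0.8660, -0.5000); from cell (8,1)
  next x-line at t=0.2540, next y-line at t=1.6200; Δt_x=1.1547, Δt_y=2.0000
    x: enter (7,1) at t=0.2540
    x: enter (6,1) at t=1.4087
    y: enter (6,0) at t=1.6200 ← occupied
  → r_2 = 1.6200
beam 3: φ=45°, α=300°
  dir = (cos 300°, sin 300°) = (0.5000, -0.8660); from cell (8,1)
  next x-line at t=1.5600, next y-line at t=0.9353; Δt_x=2.0000, Δt_y=1.1547
    y: enter (8,0) at t=0.9353 ← occupied
  → r_3 = 0.9353
beam 4: φ=135°, α=30°
  dir = (cos 30°, sin 30°) = (0.8660, 0.5000); from cell (8,1)
  next x-line at t=0.9007, next y-line at t=0.3800; Δt_x=1.1547, Δt_y=2.0000
    y: enter (8,2) at t=0.3800
    x: enter (9,2) at t=0.9007 ← occupied
  → r_4 = 0.9007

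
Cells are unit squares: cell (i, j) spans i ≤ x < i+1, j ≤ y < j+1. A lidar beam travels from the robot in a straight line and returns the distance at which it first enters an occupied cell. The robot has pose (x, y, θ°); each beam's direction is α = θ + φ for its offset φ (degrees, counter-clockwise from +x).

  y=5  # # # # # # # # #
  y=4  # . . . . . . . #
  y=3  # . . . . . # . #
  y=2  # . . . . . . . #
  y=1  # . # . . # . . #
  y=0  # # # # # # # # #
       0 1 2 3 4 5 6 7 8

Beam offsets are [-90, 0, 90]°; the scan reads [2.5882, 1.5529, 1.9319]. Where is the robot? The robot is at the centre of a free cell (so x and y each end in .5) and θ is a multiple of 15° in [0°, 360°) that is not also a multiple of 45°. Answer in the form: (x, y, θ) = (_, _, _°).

The pose lattice has 25·16 = 400 candidates. Test each by forward raycasting.
  (5.5, 2.5, 120°): beam 1 = 1.0000 ≠ 2.5882 ✗
  (4.5, 1.5, 345°): beam 1 = 0.5176 ≠ 2.5882 ✗
  (4.5, 2.5, 210°): beam 1 = 2.8868 ≠ 2.5882 ✗
  (3.5, 3.5, 345°): beam 1 = 1.9319 ≠ 2.5882 ✗
  …
  (3.5, 2.5, 255°): r_1=2.5882, r_2=1.5529, r_3=1.9319 — all match ✓
Unique over the lattice → pose = (3.5, 2.5, 255°).

(x, y, θ) = (3.5, 2.5, 255°)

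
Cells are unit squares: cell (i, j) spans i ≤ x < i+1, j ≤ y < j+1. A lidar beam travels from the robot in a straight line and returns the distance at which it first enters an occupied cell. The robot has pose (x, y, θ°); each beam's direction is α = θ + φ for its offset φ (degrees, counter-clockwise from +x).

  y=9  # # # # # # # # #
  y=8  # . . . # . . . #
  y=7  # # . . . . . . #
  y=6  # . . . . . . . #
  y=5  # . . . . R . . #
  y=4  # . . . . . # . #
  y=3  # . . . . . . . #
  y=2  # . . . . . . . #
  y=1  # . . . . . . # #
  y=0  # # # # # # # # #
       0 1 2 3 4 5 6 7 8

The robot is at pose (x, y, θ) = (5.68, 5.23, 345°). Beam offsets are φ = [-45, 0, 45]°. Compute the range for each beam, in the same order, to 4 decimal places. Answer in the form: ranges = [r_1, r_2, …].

ranges = [0.6400, 0.8887, 2.6789]

beam 1: φ=-45°, α=300°
  dir = (cos 300°, sin 300°) = (0.5000, -0.8660); from cell (5,5)
  next x-line at t=0.6400, next y-line at t=0.2656; Δt_x=2.0000, Δt_y=1.1547
    y: enter (5,4) at t=0.2656
    x: enter (6,4) at t=0.6400 ← occupied
  → r_1 = 0.6400
beam 2: φ=0°, α=345°
  dir = (cos 345°, sin 345°) = (0.9659, -0.2588); from cell (5,5)
  next x-line at t=0.3313, next y-line at t=0.8887; Δt_x=1.0353, Δt_y=3.8637
    x: enter (6,5) at t=0.3313
    y: enter (6,4) at t=0.8887 ← occupied
  → r_2 = 0.8887
beam 3: φ=45°, α=30°
  dir = (cos 30°, sin 30°) = (0.8660, 0.5000); from cell (5,5)
  next x-line at t=0.3695, next y-line at t=1.5400; Δt_x=1.1547, Δt_y=2.0000
    x: enter (6,5) at t=0.3695
    x: enter (7,5) at t=1.5242
    y: enter (7,6) at t=1.5400
    x: enter (8,6) at t=2.6789 ← occupied
  → r_3 = 2.6789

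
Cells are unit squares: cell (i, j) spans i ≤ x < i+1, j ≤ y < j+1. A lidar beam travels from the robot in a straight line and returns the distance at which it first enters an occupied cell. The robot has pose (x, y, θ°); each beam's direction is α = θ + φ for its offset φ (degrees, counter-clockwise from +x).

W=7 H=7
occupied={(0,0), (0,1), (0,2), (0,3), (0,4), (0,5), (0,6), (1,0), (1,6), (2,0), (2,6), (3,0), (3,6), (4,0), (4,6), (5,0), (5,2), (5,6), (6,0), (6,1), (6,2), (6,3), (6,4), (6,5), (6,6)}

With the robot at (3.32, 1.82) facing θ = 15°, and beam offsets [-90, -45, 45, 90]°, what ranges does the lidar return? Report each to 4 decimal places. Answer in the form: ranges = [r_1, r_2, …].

ranges = [0.8489, 1.6400, 4.8266, 4.3275]

beam 1: φ=-90°, α=285°
  dir = (cos 285°, sin 285°) = (0.2588, -0.9659); from cell (3,1)
  next x-line at t=2.6273, next y-line at t=0.8489; Δt_x=3.8637, Δt_y=1.0353
    y: enter (3,0) at t=0.8489 ← occupied
  → r_1 = 0.8489
beam 2: φ=-45°, α=330°
  dir = (cos 330°, sin 330°) = (0.8660, -0.5000); from cell (3,1)
  next x-line at t=0.7852, next y-line at t=1.6400; Δt_x=1.1547, Δt_y=2.0000
    x: enter (4,1) at t=0.7852
    y: enter (4,0) at t=1.6400 ← occupied
  → r_2 = 1.6400
beam 3: φ=45°, α=60°
  dir = (cos 60°, sin 60°) = (0.5000, 0.8660); from cell (3,1)
  next x-line at t=1.3600, next y-line at t=0.2078; Δt_x=2.0000, Δt_y=1.1547
    y: enter (3,2) at t=0.2078
    x: enter (4,2) at t=1.3600
    y: enter (4,3) at t=1.3625
    y: enter (4,4) at t=2.5172
    x: enter (5,4) at t=3.3600
    y: enter (5,5) at t=3.6719
    y: enter (5,6) at t=4.8266 ← occupied
  → r_3 = 4.8266
beam 4: φ=90°, α=105°
  dir = (cos 105°, sin 105°) = (-0.2588, 0.9659); from cell (3,1)
  next x-line at t=1.2364, next y-line at t=0.1863; Δt_x=3.8637, Δt_y=1.0353
    y: enter (3,2) at t=0.1863
    y: enter (3,3) at t=1.2216
    x: enter (2,3) at t=1.2364
    y: enter (2,4) at t=2.2569
    y: enter (2,5) at t=3.2922
    y: enter (2,6) at t=4.3275 ← occupied
  → r_4 = 4.3275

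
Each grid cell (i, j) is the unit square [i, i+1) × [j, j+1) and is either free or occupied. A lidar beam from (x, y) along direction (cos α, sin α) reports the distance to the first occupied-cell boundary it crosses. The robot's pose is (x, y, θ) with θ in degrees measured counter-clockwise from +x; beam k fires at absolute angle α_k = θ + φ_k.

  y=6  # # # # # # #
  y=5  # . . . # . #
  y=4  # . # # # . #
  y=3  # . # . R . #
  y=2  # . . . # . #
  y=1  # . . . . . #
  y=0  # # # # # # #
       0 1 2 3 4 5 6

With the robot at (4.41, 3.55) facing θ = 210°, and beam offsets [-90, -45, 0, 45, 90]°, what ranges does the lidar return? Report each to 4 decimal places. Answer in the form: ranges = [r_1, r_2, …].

beam 1: φ=-90°, α=120°
  direction (-0.5000, 0.8660); cell (4,3); t to first gridline: x 0.8200, y 0.5196 (then +2.0000 / +1.1547)
    (4,4) via y @ 0.5196  # hit
  → r_1 = 0.5196
beam 2: φ=-45°, α=165°
  direction (-0.9659, 0.2588); cell (4,3); t to first gridline: x 0.4245, y 1.7387 (then +1.0353 / +3.8637)
    (3,3) via x @ 0.4245
    (2,3) via x @ 1.4597  # hit
  → r_2 = 1.4597
beam 3: φ=0°, α=210°
  direction (-0.8660, -0.5000); cell (4,3); t to first gridline: x 0.4734, y 1.1000 (then +1.1547 / +2.0000)
    (3,3) via x @ 0.4734
    (3,2) via y @ 1.1000
    (2,2) via x @ 1.6281
    (1,2) via x @ 2.7828
    (1,1) via y @ 3.1000
    (0,1) via x @ 3.9375  # hit
  → r_3 = 3.9375
beam 4: φ=45°, α=255°
  direction (-0.2588, -0.9659); cell (4,3); t to first gridline: x 1.5841, y 0.5694 (then +3.8637 / +1.0353)
    (4,2) via y @ 0.5694  # hit
  → r_4 = 0.5694
beam 5: φ=90°, α=300°
  direction (0.5000, -0.8660); cell (4,3); t to first gridline: x 1.1800, y 0.6351 (then +2.0000 / +1.1547)
    (4,2) via y @ 0.6351  # hit
  → r_5 = 0.6351

ranges = [0.5196, 1.4597, 3.9375, 0.5694, 0.6351]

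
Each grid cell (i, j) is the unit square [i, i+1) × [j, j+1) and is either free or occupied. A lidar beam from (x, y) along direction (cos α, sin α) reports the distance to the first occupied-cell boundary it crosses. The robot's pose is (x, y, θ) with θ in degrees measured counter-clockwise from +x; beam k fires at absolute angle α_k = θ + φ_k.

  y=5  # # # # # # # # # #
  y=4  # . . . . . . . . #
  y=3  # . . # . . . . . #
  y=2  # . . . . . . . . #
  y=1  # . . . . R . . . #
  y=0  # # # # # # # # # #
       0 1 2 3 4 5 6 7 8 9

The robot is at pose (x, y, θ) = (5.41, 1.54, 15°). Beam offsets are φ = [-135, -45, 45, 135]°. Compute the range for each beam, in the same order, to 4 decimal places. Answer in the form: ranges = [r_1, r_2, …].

ranges = [0.6235, 1.0800, 3.9953, 5.0922]

beam 1: φ=-135°, α=240°
  dir = (cos 240°, sin 240°) = (-0.5000, -0.8660); from cell (5,1)
  next x-line at t=0.8200, next y-line at t=0.6235; Δt_x=2.0000, Δt_y=1.1547
    y: enter (5,0) at t=0.6235 ← occupied
  → r_1 = 0.6235
beam 2: φ=-45°, α=330°
  dir = (cos 330°, sin 330°) = (0.8660, -0.5000); from cell (5,1)
  next x-line at t=0.6813, next y-line at t=1.0800; Δt_x=1.1547, Δt_y=2.0000
    x: enter (6,1) at t=0.6813
    y: enter (6,0) at t=1.0800 ← occupied
  → r_2 = 1.0800
beam 3: φ=45°, α=60°
  dir = (cos 60°, sin 60°) = (0.5000, 0.8660); from cell (5,1)
  next x-line at t=1.1800, next y-line at t=0.5312; Δt_x=2.0000, Δt_y=1.1547
    y: enter (5,2) at t=0.5312
    x: enter (6,2) at t=1.1800
    y: enter (6,3) at t=1.6859
    y: enter (6,4) at t=2.8406
    x: enter (7,4) at t=3.1800
    y: enter (7,5) at t=3.9953 ← occupied
  → r_3 = 3.9953
beam 4: φ=135°, α=150°
  dir = (cos 150°, sin 150°) = (-0.8660, 0.5000); from cell (5,1)
  next x-line at t=0.4734, next y-line at t=0.9200; Δt_x=1.1547, Δt_y=2.0000
    x: enter (4,1) at t=0.4734
    y: enter (4,2) at t=0.9200
    x: enter (3,2) at t=1.6281
    x: enter (2,2) at t=2.7828
    y: enter (2,3) at t=2.9200
    x: enter (1,3) at t=3.9375
    y: enter (1,4) at t=4.9200
    x: enter (0,4) at t=5.0922 ← occupied
  → r_4 = 5.0922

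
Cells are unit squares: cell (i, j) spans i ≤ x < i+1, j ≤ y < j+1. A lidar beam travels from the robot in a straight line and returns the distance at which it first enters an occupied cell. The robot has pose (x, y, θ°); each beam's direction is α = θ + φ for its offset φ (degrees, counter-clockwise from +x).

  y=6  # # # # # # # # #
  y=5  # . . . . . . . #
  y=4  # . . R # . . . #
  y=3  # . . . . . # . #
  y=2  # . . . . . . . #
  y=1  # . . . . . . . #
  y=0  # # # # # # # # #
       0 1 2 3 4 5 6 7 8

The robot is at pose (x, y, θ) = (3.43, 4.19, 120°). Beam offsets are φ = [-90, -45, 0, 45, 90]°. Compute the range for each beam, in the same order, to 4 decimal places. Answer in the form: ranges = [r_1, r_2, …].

beam 1: φ=-90°, α=30°
  dir = (cos 30°, sin 30°) = (0.8660, 0.5000); from cell (3,4)
  next x-line at t=0.6582, next y-line at t=1.6200; Δt_x=1.1547, Δt_y=2.0000
    x: enter (4,4) at t=0.6582 ← occupied
  → r_1 = 0.6582
beam 2: φ=-45°, α=75°
  dir = (cos 75°, sin 75°) = (0.2588, 0.9659); from cell (3,4)
  next x-line at t=2.2023, next y-line at t=0.8386; Δt_x=3.8637, Δt_y=1.0353
    y: enter (3,5) at t=0.8386
    y: enter (3,6) at t=1.8738 ← occupied
  → r_2 = 1.8738
beam 3: φ=0°, α=120°
  dir = (cos 120°, sin 120°) = (-0.5000, 0.8660); from cell (3,4)
  next x-line at t=0.8600, next y-line at t=0.9353; Δt_x=2.0000, Δt_y=1.1547
    x: enter (2,4) at t=0.8600
    y: enter (2,5) at t=0.9353
    y: enter (2,6) at t=2.0900 ← occupied
  → r_3 = 2.0900
beam 4: φ=45°, α=165°
  dir = (cos 165°, sin 165°) = (-0.9659, 0.2588); from cell (3,4)
  next x-line at t=0.4452, next y-line at t=3.1296; Δt_x=1.0353, Δt_y=3.8637
    x: enter (2,4) at t=0.4452
    x: enter (1,4) at t=1.4804
    x: enter (0,4) at t=2.5157 ← occupied
  → r_4 = 2.5157
beam 5: φ=90°, α=210°
  dir = (cos 210°, sin 210°) = (-0.8660, -0.5000); from cell (3,4)
  next x-line at t=0.4965, next y-line at t=0.3800; Δt_x=1.1547, Δt_y=2.0000
    y: enter (3,3) at t=0.3800
    x: enter (2,3) at t=0.4965
    x: enter (1,3) at t=1.6512
    y: enter (1,2) at t=2.3800
    x: enter (0,2) at t=2.8059 ← occupied
  → r_5 = 2.8059

ranges = [0.6582, 1.8738, 2.0900, 2.5157, 2.8059]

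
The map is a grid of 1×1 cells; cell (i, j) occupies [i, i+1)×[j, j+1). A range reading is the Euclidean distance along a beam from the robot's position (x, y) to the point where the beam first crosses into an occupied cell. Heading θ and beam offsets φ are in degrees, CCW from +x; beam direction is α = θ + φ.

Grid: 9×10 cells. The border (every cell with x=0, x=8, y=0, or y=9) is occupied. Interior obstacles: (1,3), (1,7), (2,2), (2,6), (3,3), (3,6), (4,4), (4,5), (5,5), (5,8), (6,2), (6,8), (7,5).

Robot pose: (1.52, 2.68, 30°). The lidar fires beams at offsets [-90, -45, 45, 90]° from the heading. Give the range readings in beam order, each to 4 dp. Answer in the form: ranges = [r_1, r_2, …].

beam 1: φ=-90°, α=300°
  direction (0.5000, -0.8660); cell (1,2); t to first gridline: x 0.9600, y 0.7852 (then +2.0000 / +1.1547)
    (1,1) via y @ 0.7852
    (2,1) via x @ 0.9600
    (2,0) via y @ 1.9399  # hit
  → r_1 = 1.9399
beam 2: φ=-45°, α=345°
  direction (0.9659, -0.2588); cell (1,2); t to first gridline: x 0.4969, y 2.6273 (then +1.0353 / +3.8637)
    (2,2) via x @ 0.4969  # hit
  → r_2 = 0.4969
beam 3: φ=45°, α=75°
  direction (0.2588, 0.9659); cell (1,2); t to first gridline: x 1.8546, y 0.3313 (then +3.8637 / +1.0353)
    (1,3) via y @ 0.3313  # hit
  → r_3 = 0.3313
beam 4: φ=90°, α=120°
  direction (-0.5000, 0.8660); cell (1,2); t to first gridline: x 1.0400, y 0.3695 (then +2.0000 / +1.1547)
    (1,3) via y @ 0.3695  # hit
  → r_4 = 0.3695

ranges = [1.9399, 0.4969, 0.3313, 0.3695]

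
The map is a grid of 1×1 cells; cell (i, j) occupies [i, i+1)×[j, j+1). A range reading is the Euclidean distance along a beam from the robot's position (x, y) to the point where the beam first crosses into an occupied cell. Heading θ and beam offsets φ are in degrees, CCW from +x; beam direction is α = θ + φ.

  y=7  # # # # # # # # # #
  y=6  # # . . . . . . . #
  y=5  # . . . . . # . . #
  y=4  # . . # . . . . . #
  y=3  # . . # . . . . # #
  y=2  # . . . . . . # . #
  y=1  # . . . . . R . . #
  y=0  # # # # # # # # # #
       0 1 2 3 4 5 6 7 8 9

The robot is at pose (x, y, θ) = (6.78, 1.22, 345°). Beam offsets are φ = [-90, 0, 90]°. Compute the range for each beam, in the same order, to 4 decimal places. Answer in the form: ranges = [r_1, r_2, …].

ranges = [0.2278, 0.8500, 0.8500]

beam 1: φ=-90°, α=255°
  dir = (cos 255°, sin 255°) = (-0.2588, -0.9659); from cell (6,1)
  next x-line at t=3.0137, next y-line at t=0.2278; Δt_x=3.8637, Δt_y=1.0353
    y: enter (6,0) at t=0.2278 ← occupied
  → r_1 = 0.2278
beam 2: φ=0°, α=345°
  dir = (cos 345°, sin 345°) = (0.9659, -0.2588); from cell (6,1)
  next x-line at t=0.2278, next y-line at t=0.8500; Δt_x=1.0353, Δt_y=3.8637
    x: enter (7,1) at t=0.2278
    y: enter (7,0) at t=0.8500 ← occupied
  → r_2 = 0.8500
beam 3: φ=90°, α=75°
  dir = (cos 75°, sin 75°) = (0.2588, 0.9659); from cell (6,1)
  next x-line at t=0.8500, next y-line at t=0.8075; Δt_x=3.8637, Δt_y=1.0353
    y: enter (6,2) at t=0.8075
    x: enter (7,2) at t=0.8500 ← occupied
  → r_3 = 0.8500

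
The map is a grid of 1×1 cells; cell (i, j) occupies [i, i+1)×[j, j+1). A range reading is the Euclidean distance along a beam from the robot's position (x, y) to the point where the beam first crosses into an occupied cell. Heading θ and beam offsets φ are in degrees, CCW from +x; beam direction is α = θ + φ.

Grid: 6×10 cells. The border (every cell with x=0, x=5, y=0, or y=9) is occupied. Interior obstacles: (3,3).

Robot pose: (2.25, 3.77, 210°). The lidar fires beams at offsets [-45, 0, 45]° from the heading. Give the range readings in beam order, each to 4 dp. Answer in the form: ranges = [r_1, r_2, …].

beam 1: φ=-45°, α=165°
  cosα=-0.9659 sinα=0.2588 | (2,3) | tMaxX 0.2588 tMaxY 0.8887 | tΔX 1.0353 tΔY 3.8637
    t=0.2588 [x] (1,3)
    t=0.8887 [y] (1,4)
    t=1.2941 [x] (0,4) — stop
  → r_1 = 1.2941
beam 2: φ=0°, α=210°
  cosα=-0.8660 sinα=-0.5000 | (2,3) | tMaxX 0.2887 tMaxY 1.5400 | tΔX 1.1547 tΔY 2.0000
    t=0.2887 [x] (1,3)
    t=1.4434 [x] (0,3) — stop
  → r_2 = 1.4434
beam 3: φ=45°, α=255°
  cosα=-0.2588 sinα=-0.9659 | (2,3) | tMaxX 0.9659 tMaxY 0.7972 | tΔX 3.8637 tΔY 1.0353
    t=0.7972 [y] (2,2)
    t=0.9659 [x] (1,2)
    t=1.8324 [y] (1,1)
    t=2.8677 [y] (1,0) — stop
  → r_3 = 2.8677

ranges = [1.2941, 1.4434, 2.8677]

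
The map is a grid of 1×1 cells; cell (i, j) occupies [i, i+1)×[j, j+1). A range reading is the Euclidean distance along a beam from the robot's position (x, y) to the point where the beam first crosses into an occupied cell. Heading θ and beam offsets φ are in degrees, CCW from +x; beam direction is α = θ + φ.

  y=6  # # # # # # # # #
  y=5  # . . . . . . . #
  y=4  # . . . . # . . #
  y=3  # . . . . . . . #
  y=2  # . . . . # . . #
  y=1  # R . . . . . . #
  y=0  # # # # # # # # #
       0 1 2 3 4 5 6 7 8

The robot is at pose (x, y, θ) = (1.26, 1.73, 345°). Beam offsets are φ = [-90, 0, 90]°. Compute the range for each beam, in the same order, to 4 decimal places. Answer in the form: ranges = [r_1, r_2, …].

beam 1: φ=-90°, α=255°
  dir = (cos 255°, sin 255°) = (-0.2588, -0.9659); from cell (1,1)
  next x-line at t=1.0046, next y-line at t=0.7558; Δt_x=3.8637, Δt_y=1.0353
    y: enter (1,0) at t=0.7558 ← occupied
  → r_1 = 0.7558
beam 2: φ=0°, α=345°
  dir = (cos 345°, sin 345°) = (0.9659, -0.2588); from cell (1,1)
  next x-line at t=0.7661, next y-line at t=2.8205; Δt_x=1.0353, Δt_y=3.8637
    x: enter (2,1) at t=0.7661
    x: enter (3,1) at t=1.8014
    y: enter (3,0) at t=2.8205 ← occupied
  → r_2 = 2.8205
beam 3: φ=90°, α=75°
  dir = (cos 75°, sin 75°) = (0.2588, 0.9659); from cell (1,1)
  next x-line at t=2.8591, next y-line at t=0.2795; Δt_x=3.8637, Δt_y=1.0353
    y: enter (1,2) at t=0.2795
    y: enter (1,3) at t=1.3148
    y: enter (1,4) at t=2.3501
    x: enter (2,4) at t=2.8591
    y: enter (2,5) at t=3.3854
    y: enter (2,6) at t=4.4206 ← occupied
  → r_3 = 4.4206

ranges = [0.7558, 2.8205, 4.4206]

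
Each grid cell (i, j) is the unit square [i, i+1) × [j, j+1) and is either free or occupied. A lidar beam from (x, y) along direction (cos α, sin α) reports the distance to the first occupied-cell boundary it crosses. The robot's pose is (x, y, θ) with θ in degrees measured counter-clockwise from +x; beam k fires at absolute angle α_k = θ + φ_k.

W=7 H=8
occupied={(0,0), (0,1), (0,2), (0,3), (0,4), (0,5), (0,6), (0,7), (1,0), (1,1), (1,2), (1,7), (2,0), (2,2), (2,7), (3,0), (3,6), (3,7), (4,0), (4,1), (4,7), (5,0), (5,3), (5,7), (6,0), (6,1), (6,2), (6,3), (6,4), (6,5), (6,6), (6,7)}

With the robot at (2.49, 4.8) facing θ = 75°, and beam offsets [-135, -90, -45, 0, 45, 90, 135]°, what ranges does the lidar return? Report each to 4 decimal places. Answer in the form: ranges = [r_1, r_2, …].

ranges = [3.2332, 3.0910, 4.0530, 1.9705, 2.5403, 1.5426, 1.7205]

beam 1: φ=-135°, α=300°
  dir = (cos 300°, sin 300°) = (0.5000, -0.8660); from cell (2,4)
  next x-line at t=1.0200, next y-line at t=0.9238; Δt_x=2.0000, Δt_y=1.1547
    y: enter (2,3) at t=0.9238
    x: enter (3,3) at t=1.0200
    y: enter (3,2) at t=2.0785
    x: enter (4,2) at t=3.0200
    y: enter (4,1) at t=3.2332 ← occupied
  → r_1 = 3.2332
beam 2: φ=-90°, α=345°
  dir = (cos 345°, sin 345°) = (0.9659, -0.2588); from cell (2,4)
  next x-line at t=0.5280, next y-line at t=3.0910; Δt_x=1.0353, Δt_y=3.8637
    x: enter (3,4) at t=0.5280
    x: enter (4,4) at t=1.5633
    x: enter (5,4) at t=2.5985
    y: enter (5,3) at t=3.0910 ← occupied
  → r_2 = 3.0910
beam 3: φ=-45°, α=30°
  dir = (cos 30°, sin 30°) = (0.8660, 0.5000); from cell (2,4)
  next x-line at t=0.5889, next y-line at t=0.4000; Δt_x=1.1547, Δt_y=2.0000
    y: enter (2,5) at t=0.4000
    x: enter (3,5) at t=0.5889
    x: enter (4,5) at t=1.7436
    y: enter (4,6) at t=2.4000
    x: enter (5,6) at t=2.8983
    x: enter (6,6) at t=4.0530 ← occupied
  → r_3 = 4.0530
beam 4: φ=0°, α=75°
  dir = (cos 75°, sin 75°) = (0.2588, 0.9659); from cell (2,4)
  next x-line at t=1.9705, next y-line at t=0.2071; Δt_x=3.8637, Δt_y=1.0353
    y: enter (2,5) at t=0.2071
    y: enter (2,6) at t=1.2423
    x: enter (3,6) at t=1.9705 ← occupied
  → r_4 = 1.9705
beam 5: φ=45°, α=120°
  dir = (cos 120°, sin 120°) = (-0.5000, 0.8660); from cell (2,4)
  next x-line at t=0.9800, next y-line at t=0.2309; Δt_x=2.0000, Δt_y=1.1547
    y: enter (2,5) at t=0.2309
    x: enter (1,5) at t=0.9800
    y: enter (1,6) at t=1.3856
    y: enter (1,7) at t=2.5403 ← occupied
  → r_5 = 2.5403
beam 6: φ=90°, α=165°
  dir = (cos 165°, sin 165°) = (-0.9659, 0.2588); from cell (2,4)
  next x-line at t=0.5073, next y-line at t=0.7727; Δt_x=1.0353, Δt_y=3.8637
    x: enter (1,4) at t=0.5073
    y: enter (1,5) at t=0.7727
    x: enter (0,5) at t=1.5426 ← occupied
  → r_6 = 1.5426
beam 7: φ=135°, α=210°
  dir = (cos 210°, sin 210°) = (-0.8660, -0.5000); from cell (2,4)
  next x-line at t=0.5658, next y-line at t=1.6000; Δt_x=1.1547, Δt_y=2.0000
    x: enter (1,4) at t=0.5658
    y: enter (1,3) at t=1.6000
    x: enter (0,3) at t=1.7205 ← occupied
  → r_7 = 1.7205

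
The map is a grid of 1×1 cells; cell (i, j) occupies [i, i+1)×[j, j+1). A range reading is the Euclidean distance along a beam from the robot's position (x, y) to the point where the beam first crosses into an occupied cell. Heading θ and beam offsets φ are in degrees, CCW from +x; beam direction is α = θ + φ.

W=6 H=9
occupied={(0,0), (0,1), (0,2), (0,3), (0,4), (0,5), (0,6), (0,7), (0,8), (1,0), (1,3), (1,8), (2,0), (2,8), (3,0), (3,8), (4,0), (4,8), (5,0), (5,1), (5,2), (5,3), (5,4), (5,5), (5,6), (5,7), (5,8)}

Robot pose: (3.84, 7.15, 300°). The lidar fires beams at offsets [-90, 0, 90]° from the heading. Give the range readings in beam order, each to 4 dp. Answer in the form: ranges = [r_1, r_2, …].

beam 1: φ=-90°, α=210°
  direction (-0.8660, -0.5000); cell (3,7); t to first gridline: x 0.9699, y 0.3000 (then +1.1547 / +2.0000)
    (3,6) via y @ 0.3000
    (2,6) via x @ 0.9699
    (1,6) via x @ 2.1246
    (1,5) via y @ 2.3000
    (0,5) via x @ 3.2793  # hit
  → r_1 = 3.2793
beam 2: φ=0°, α=300°
  direction (0.5000, -0.8660); cell (3,7); t to first gridline: x 0.3200, y 0.1732 (then +2.0000 / +1.1547)
    (3,6) via y @ 0.1732
    (4,6) via x @ 0.3200
    (4,5) via y @ 1.3279
    (5,5) via x @ 2.3200  # hit
  → r_2 = 2.3200
beam 3: φ=90°, α=30°
  direction (0.8660, 0.5000); cell (3,7); t to first gridline: x 0.1848, y 1.7000 (then +1.1547 / +2.0000)
    (4,7) via x @ 0.1848
    (5,7) via x @ 1.3395  # hit
  → r_3 = 1.3395

ranges = [3.2793, 2.3200, 1.3395]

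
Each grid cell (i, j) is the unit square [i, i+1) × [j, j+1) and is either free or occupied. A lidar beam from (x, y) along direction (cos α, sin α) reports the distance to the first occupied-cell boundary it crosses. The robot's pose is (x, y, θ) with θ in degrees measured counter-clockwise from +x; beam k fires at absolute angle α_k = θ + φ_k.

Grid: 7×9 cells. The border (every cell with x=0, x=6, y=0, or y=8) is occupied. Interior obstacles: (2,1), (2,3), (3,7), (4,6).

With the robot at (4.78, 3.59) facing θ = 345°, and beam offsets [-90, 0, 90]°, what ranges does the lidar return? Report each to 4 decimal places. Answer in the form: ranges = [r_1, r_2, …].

beam 1: φ=-90°, α=255°
  direction (-0.2588, -0.9659); cell (4,3); t to first gridline: x 3.0137, y 0.6108 (then +3.8637 / +1.0353)
    (4,2) via y @ 0.6108
    (4,1) via y @ 1.6461
    (4,0) via y @ 2.6814  # hit
  → r_1 = 2.6814
beam 2: φ=0°, α=345°
  direction (0.9659, -0.2588); cell (4,3); t to first gridline: x 0.2278, y 2.2796 (then +1.0353 / +3.8637)
    (5,3) via x @ 0.2278
    (6,3) via x @ 1.2630  # hit
  → r_2 = 1.2630
beam 3: φ=90°, α=75°
  direction (0.2588, 0.9659); cell (4,3); t to first gridline: x 0.8500, y 0.4245 (then +3.8637 / +1.0353)
    (4,4) via y @ 0.4245
    (5,4) via x @ 0.8500
    (5,5) via y @ 1.4597
    (5,6) via y @ 2.4950
    (5,7) via y @ 3.5303
    (5,8) via y @ 4.5656  # hit
  → r_3 = 4.5656

ranges = [2.6814, 1.2630, 4.5656]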